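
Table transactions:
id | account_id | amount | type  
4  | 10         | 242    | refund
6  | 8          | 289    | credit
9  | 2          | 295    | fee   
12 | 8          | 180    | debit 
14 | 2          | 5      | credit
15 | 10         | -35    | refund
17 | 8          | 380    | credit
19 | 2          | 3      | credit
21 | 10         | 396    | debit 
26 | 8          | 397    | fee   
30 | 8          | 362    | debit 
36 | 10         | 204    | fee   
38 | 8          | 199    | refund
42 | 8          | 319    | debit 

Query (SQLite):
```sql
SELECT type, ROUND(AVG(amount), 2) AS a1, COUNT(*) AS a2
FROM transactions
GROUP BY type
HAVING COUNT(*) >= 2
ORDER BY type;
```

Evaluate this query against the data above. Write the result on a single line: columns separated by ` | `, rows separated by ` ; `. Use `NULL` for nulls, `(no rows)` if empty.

Group transactions by type.
Per group compute: ROUND(AVG(amount), 2), COUNT(*).
HAVING: drop groups with fewer than 2 rows.
  credit: ids {6, 14, 17, 19} → ROUND(AVG(amount), 2)=169.25, COUNT(*)=4
  debit: ids {12, 21, 30, 42} → ROUND(AVG(amount), 2)=314.25, COUNT(*)=4
  fee: ids {9, 26, 36} → ROUND(AVG(amount), 2)=298.67, COUNT(*)=3
  refund: ids {4, 15, 38} → ROUND(AVG(amount), 2)=135.33, COUNT(*)=3

credit | 169.25 | 4 ; debit | 314.25 | 4 ; fee | 298.67 | 3 ; refund | 135.33 | 3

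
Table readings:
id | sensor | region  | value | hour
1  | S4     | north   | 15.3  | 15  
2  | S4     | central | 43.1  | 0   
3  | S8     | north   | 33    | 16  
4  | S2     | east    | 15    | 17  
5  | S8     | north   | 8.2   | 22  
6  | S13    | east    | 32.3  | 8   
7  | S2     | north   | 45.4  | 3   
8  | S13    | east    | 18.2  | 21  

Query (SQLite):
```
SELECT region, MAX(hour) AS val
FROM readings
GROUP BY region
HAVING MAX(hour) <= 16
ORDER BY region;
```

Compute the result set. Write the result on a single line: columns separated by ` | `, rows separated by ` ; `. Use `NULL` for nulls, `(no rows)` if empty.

Partition readings by region; compute MAX(hour) within each group.
HAVING: keep groups where MAX(hour) <= 16.
  central: ids {2} → MAX(hour)=0
  east: ids {4, 6, 8} → MAX(hour)=21
  north: ids {1, 3, 5, 7} → MAX(hour)=22

central | 0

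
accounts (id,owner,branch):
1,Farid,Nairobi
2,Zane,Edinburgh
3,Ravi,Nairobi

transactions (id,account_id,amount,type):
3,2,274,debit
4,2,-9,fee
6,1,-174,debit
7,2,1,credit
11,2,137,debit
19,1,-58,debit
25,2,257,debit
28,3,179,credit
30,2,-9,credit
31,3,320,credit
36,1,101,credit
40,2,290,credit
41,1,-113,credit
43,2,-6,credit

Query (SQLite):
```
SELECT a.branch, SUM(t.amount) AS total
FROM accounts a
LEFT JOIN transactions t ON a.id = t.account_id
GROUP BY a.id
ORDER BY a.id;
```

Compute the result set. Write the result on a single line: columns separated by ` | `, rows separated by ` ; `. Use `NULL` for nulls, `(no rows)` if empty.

Nairobi | -244 ; Edinburgh | 935 ; Nairobi | 499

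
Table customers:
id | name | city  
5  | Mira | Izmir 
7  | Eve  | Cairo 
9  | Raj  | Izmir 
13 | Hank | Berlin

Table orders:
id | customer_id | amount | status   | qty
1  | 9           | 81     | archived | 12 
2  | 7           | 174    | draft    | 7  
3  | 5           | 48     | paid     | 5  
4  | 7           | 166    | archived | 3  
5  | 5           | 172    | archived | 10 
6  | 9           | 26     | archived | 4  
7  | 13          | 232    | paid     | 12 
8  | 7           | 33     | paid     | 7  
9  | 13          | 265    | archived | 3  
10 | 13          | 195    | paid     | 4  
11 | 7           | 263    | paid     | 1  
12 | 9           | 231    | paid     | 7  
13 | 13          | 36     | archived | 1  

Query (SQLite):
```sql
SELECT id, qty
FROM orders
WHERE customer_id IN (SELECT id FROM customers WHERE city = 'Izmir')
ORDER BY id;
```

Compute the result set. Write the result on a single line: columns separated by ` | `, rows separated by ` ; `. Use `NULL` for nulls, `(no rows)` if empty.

Inner query: customers.id where city = 'Izmir'.
Outer: keep orders rows whose customer_id is in that set.
Inner query → {5, 9}

1 | 12 ; 3 | 5 ; 5 | 10 ; 6 | 4 ; 12 | 7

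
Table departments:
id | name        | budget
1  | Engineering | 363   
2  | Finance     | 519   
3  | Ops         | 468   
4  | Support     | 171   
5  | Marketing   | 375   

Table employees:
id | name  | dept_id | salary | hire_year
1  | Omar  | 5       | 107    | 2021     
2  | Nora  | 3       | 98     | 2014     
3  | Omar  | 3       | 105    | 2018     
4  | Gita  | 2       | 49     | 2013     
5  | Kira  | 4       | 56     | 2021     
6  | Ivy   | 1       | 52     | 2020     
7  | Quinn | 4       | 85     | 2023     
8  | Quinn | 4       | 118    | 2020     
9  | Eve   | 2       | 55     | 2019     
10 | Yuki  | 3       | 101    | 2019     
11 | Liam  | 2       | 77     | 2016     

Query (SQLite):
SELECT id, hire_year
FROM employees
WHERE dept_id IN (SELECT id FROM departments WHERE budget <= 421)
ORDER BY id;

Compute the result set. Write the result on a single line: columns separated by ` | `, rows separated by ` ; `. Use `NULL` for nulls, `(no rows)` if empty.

1 | 2021 ; 5 | 2021 ; 6 | 2020 ; 7 | 2023 ; 8 | 2020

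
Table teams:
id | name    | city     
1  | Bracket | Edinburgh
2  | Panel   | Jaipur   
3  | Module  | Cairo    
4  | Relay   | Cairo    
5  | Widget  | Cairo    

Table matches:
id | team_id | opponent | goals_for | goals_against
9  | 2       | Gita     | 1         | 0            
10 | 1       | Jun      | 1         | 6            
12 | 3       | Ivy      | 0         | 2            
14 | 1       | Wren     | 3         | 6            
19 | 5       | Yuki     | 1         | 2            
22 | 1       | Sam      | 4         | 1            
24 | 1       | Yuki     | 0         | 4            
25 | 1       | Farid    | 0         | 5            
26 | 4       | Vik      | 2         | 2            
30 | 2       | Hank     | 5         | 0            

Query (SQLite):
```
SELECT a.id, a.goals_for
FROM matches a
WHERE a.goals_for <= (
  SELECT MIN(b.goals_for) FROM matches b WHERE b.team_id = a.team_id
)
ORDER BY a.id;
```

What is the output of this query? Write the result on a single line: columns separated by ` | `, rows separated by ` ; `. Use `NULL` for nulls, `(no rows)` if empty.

9 | 1 ; 12 | 0 ; 19 | 1 ; 24 | 0 ; 25 | 0 ; 26 | 2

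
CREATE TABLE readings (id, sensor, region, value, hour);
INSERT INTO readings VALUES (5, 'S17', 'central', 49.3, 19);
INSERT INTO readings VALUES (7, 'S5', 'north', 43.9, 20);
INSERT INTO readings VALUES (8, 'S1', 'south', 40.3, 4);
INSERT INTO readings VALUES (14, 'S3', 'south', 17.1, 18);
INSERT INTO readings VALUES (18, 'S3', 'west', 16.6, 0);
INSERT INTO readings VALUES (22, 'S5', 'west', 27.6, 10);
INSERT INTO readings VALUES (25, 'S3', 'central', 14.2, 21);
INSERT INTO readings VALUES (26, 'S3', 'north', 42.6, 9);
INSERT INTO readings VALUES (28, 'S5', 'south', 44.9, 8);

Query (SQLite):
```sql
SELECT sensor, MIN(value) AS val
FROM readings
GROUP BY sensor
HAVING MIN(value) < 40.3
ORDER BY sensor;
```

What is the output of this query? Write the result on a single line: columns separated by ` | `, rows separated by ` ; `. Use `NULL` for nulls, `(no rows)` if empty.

Partition readings by sensor; compute MIN(value) within each group.
HAVING: keep groups where MIN(value) < 40.3.
  S1: ids {8} → MIN(value)=40.3
  S17: ids {5} → MIN(value)=49.3
  S3: ids {14, 18, 25, 26} → MIN(value)=14.2
  S5: ids {7, 22, 28} → MIN(value)=27.6

S3 | 14.2 ; S5 | 27.6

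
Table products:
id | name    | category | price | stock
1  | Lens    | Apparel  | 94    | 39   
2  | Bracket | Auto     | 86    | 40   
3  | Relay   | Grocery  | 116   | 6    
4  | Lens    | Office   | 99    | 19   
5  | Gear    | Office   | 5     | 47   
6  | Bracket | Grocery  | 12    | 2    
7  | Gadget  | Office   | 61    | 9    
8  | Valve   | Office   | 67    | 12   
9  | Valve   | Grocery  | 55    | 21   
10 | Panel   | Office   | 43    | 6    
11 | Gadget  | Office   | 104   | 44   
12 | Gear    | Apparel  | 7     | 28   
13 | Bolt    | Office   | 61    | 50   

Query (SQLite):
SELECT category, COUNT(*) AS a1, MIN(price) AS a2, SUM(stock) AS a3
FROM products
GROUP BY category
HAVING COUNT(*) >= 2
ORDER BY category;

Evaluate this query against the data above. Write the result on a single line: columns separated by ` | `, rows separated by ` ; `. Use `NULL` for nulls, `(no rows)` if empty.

Apparel | 2 | 7 | 67 ; Grocery | 3 | 12 | 29 ; Office | 7 | 5 | 187

Group products by category.
Per group compute: COUNT(*), MIN(price), SUM(stock).
HAVING: drop groups with fewer than 2 rows.
  Apparel: ids {1, 12} → COUNT(*)=2, MIN(price)=7, SUM(stock)=67
  Auto: ids {2} → COUNT(*)=1, MIN(price)=86, SUM(stock)=40
  Grocery: ids {3, 6, 9} → COUNT(*)=3, MIN(price)=12, SUM(stock)=29
  Office: ids {4, 5, 7, 8, 10, 11, 13} → COUNT(*)=7, MIN(price)=5, SUM(stock)=187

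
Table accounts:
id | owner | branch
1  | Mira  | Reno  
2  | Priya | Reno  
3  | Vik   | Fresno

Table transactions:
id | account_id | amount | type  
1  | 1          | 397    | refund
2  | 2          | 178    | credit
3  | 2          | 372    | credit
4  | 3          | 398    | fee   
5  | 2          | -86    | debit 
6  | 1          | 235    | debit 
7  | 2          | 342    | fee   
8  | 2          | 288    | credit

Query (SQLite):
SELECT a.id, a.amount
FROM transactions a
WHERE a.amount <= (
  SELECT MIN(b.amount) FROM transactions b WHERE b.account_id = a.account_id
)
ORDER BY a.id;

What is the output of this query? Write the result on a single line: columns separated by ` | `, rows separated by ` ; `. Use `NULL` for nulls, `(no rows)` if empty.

For each transactions row a, compute MIN(amount) over rows sharing a.account_id.
Keep row a if a.amount <= that per-group MIN.
  account_id=1: MIN(amount) = 235
  account_id=2: MIN(amount) = -86
  account_id=3: MIN(amount) = 398

4 | 398 ; 5 | -86 ; 6 | 235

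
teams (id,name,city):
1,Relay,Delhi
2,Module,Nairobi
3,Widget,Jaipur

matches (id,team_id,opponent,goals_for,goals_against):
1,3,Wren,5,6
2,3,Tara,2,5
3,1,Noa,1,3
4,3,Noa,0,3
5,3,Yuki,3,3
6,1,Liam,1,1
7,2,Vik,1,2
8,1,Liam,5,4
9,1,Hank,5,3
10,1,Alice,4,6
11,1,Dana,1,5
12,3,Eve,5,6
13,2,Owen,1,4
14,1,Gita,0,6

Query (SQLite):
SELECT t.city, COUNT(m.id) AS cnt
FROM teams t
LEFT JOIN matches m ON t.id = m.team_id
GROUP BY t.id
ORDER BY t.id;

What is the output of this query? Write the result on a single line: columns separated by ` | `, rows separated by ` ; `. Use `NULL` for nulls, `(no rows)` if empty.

LEFT JOIN keeps every teams row; unmatched ones get NULL for matches columns.
Group by teams.id and compute COUNT(m.id). COUNT(col) of an all-NULL group is 0.
  1: ids {3, 6, 8, 9, 10, 11, 14} → COUNT(m.id)=7
  2: ids {7, 13} → COUNT(m.id)=2
  3: ids {1, 2, 4, 5, 12} → COUNT(m.id)=5

Delhi | 7 ; Nairobi | 2 ; Jaipur | 5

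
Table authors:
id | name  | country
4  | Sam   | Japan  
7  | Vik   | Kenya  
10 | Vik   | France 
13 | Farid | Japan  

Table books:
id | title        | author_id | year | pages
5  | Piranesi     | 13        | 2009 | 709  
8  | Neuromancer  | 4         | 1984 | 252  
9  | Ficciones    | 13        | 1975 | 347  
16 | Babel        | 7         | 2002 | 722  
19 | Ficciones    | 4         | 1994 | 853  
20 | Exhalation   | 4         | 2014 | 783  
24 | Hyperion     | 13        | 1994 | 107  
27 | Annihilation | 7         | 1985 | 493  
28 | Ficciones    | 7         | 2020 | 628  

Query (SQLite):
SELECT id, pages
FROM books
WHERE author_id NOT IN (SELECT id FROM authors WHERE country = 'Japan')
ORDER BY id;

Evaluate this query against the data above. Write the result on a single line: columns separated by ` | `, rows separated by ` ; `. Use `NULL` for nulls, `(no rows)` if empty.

Inner query: authors.id where country = 'Japan'.
Outer: keep books rows whose author_id is not in that set.
Inner query → {4, 13}

16 | 722 ; 27 | 493 ; 28 | 628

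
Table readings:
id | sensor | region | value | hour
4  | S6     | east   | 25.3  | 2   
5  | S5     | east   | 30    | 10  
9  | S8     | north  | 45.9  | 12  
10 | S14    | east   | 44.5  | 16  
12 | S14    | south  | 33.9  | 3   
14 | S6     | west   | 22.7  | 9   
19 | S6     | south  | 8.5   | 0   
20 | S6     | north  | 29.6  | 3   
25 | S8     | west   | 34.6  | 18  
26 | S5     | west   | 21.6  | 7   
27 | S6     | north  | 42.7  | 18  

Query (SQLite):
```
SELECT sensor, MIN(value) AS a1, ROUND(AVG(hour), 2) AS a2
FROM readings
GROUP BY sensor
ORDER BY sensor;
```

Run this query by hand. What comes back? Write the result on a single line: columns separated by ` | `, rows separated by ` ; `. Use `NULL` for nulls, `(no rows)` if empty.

S14 | 33.9 | 9.5 ; S5 | 21.6 | 8.5 ; S6 | 8.5 | 6.4 ; S8 | 34.6 | 15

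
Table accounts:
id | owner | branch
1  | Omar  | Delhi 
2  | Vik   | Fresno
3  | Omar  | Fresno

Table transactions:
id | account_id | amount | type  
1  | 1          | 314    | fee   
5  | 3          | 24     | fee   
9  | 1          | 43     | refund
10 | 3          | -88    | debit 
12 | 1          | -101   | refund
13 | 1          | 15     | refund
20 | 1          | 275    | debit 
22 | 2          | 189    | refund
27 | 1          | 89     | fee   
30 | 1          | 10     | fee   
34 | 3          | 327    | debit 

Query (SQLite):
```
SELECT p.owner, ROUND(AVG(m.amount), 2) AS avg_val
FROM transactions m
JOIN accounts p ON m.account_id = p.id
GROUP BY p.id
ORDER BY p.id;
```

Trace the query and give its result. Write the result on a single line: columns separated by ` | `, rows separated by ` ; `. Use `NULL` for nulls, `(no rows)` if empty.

Omar | 92.14 ; Vik | 189 ; Omar | 87.67

Join each transactions row to its accounts via account_id.
Group joined rows by accounts.id; compute ROUND(AVG(m.amount), 2) per group.
  1: ids {1, 9, 12, 13, 20, 27, 30} → ROUND(AVG(m.amount), 2)=92.14
  2: ids {22} → ROUND(AVG(m.amount), 2)=189
  3: ids {5, 10, 34} → ROUND(AVG(m.amount), 2)=87.67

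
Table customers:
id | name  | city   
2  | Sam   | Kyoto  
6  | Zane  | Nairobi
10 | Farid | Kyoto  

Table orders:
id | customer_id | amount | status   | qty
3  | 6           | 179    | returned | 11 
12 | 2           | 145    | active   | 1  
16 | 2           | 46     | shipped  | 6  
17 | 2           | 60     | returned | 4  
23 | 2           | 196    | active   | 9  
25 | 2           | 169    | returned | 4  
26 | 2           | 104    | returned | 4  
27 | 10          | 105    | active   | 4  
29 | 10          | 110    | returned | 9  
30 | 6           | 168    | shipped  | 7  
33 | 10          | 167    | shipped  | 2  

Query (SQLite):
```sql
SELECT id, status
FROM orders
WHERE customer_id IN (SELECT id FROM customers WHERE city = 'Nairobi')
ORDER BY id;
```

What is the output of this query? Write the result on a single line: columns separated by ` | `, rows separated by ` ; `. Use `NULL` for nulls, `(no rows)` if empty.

3 | returned ; 30 | shipped

Inner query: customers.id where city = 'Nairobi'.
Outer: keep orders rows whose customer_id is in that set.
Inner query → {6}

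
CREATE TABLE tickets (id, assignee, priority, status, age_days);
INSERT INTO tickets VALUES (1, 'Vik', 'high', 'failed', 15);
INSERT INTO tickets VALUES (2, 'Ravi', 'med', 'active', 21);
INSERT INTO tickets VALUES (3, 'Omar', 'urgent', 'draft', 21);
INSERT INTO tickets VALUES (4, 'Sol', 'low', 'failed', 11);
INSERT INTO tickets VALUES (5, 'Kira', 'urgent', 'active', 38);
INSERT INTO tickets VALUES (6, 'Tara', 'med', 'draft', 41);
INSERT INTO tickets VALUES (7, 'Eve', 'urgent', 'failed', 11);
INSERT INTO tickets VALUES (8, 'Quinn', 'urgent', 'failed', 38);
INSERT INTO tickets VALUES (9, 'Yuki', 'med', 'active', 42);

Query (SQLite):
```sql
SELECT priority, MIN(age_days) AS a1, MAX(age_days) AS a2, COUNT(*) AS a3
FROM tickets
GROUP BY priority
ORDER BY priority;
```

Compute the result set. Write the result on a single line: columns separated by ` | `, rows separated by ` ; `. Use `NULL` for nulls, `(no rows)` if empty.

Group tickets by priority.
Per group compute: MIN(age_days), MAX(age_days), COUNT(*).
  high: ids {1} → MIN(age_days)=15, MAX(age_days)=15, COUNT(*)=1
  low: ids {4} → MIN(age_days)=11, MAX(age_days)=11, COUNT(*)=1
  med: ids {2, 6, 9} → MIN(age_days)=21, MAX(age_days)=42, COUNT(*)=3
  urgent: ids {3, 5, 7, 8} → MIN(age_days)=11, MAX(age_days)=38, COUNT(*)=4

high | 15 | 15 | 1 ; low | 11 | 11 | 1 ; med | 21 | 42 | 3 ; urgent | 11 | 38 | 4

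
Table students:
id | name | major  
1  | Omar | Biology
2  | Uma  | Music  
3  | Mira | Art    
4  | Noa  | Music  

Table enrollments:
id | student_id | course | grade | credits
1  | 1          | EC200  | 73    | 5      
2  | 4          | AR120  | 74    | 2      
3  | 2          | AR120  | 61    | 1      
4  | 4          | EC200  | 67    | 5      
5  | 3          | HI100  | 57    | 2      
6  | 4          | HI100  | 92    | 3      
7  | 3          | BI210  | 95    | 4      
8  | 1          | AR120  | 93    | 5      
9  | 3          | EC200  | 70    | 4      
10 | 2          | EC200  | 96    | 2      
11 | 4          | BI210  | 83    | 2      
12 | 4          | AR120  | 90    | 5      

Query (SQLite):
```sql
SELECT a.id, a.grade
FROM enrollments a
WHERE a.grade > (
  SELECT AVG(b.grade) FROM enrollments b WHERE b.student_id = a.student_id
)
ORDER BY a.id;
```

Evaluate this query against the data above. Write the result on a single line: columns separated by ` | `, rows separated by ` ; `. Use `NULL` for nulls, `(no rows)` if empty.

For each enrollments row a, compute AVG(grade) over rows sharing a.student_id.
Keep row a if a.grade > that per-group AVG.
  student_id=1: AVG(grade) = 83.0
  student_id=2: AVG(grade) = 78.5
  student_id=3: AVG(grade) = 74.0
  student_id=4: AVG(grade) = 81.2

6 | 92 ; 7 | 95 ; 8 | 93 ; 10 | 96 ; 11 | 83 ; 12 | 90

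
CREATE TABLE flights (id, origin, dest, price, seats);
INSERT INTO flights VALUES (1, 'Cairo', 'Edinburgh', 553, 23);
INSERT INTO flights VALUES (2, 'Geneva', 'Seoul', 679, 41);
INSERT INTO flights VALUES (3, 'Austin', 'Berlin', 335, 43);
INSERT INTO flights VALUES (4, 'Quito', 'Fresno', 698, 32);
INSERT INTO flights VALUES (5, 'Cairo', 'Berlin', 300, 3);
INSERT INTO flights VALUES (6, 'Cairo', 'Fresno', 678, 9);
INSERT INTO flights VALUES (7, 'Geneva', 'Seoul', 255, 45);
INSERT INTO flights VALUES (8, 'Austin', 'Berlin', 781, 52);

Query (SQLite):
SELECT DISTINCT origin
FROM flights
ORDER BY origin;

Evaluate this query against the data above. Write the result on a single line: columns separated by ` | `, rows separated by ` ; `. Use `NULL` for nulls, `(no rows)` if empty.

Collect distinct origin values from flights.

Austin ; Cairo ; Geneva ; Quito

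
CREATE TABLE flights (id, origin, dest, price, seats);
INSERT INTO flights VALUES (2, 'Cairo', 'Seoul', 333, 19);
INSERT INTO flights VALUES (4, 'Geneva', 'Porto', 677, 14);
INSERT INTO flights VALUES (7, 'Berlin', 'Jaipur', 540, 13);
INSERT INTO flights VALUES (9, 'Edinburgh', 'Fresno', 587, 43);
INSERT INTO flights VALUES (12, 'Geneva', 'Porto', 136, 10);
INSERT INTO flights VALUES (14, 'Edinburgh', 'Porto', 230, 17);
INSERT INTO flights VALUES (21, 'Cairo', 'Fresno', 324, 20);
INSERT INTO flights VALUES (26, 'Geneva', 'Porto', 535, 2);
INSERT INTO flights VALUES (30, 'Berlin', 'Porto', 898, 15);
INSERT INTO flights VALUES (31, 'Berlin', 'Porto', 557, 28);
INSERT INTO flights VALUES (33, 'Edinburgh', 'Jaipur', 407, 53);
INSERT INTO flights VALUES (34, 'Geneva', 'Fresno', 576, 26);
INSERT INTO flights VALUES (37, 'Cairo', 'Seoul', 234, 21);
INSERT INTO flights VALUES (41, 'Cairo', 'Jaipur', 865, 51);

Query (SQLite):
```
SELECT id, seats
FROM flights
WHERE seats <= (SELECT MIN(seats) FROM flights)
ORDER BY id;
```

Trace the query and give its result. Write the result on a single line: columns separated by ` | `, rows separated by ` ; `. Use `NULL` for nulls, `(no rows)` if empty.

26 | 2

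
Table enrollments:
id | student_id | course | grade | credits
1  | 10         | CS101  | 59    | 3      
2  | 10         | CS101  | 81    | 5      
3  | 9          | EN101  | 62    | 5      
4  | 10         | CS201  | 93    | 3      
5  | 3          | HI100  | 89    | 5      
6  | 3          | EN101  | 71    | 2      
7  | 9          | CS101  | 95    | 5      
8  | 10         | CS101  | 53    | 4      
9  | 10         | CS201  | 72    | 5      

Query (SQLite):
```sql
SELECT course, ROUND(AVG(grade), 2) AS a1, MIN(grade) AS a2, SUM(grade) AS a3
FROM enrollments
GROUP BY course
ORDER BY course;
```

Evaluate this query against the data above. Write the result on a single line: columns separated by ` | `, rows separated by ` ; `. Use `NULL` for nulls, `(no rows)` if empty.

Group enrollments by course.
Per group compute: ROUND(AVG(grade), 2), MIN(grade), SUM(grade).
  CS101: ids {1, 2, 7, 8} → ROUND(AVG(grade), 2)=72, MIN(grade)=53, SUM(grade)=288
  CS201: ids {4, 9} → ROUND(AVG(grade), 2)=82.5, MIN(grade)=72, SUM(grade)=165
  EN101: ids {3, 6} → ROUND(AVG(grade), 2)=66.5, MIN(grade)=62, SUM(grade)=133
  HI100: ids {5} → ROUND(AVG(grade), 2)=89, MIN(grade)=89, SUM(grade)=89

CS101 | 72 | 53 | 288 ; CS201 | 82.5 | 72 | 165 ; EN101 | 66.5 | 62 | 133 ; HI100 | 89 | 89 | 89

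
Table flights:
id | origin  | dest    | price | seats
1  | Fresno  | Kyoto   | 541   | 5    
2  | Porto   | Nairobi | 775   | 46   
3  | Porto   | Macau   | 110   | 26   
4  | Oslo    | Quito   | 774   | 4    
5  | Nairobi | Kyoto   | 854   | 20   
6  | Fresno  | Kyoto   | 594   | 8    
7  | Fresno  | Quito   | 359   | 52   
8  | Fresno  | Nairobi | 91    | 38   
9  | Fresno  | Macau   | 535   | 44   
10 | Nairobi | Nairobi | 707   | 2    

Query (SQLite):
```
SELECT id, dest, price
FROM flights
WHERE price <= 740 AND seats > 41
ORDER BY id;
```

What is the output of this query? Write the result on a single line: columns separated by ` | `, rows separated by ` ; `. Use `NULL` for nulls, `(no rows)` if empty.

7 | Quito | 359 ; 9 | Macau | 535

price <= 740: ids {1, 3, 6, 7, 8, 9, 10}
seats > 41: ids {2, 7, 9}
Combine with AND.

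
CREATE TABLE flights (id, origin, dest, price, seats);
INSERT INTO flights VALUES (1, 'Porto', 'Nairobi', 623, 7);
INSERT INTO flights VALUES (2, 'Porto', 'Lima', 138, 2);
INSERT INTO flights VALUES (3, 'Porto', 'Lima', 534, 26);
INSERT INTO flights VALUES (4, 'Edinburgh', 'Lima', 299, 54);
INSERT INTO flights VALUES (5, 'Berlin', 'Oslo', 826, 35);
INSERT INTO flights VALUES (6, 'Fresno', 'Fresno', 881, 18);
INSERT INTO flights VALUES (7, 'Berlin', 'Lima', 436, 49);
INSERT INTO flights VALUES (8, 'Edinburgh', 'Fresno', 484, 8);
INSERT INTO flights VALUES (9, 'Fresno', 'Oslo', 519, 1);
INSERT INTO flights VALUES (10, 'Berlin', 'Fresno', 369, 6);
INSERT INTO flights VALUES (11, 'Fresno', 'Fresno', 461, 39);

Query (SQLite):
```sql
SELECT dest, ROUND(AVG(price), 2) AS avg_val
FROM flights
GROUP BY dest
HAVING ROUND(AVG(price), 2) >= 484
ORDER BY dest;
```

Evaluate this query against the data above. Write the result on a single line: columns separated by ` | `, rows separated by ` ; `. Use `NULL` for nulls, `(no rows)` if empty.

Partition flights by dest; compute ROUND(AVG(price), 2) within each group.
HAVING: keep groups where ROUND(AVG(price), 2) >= 484.
  Fresno: ids {6, 8, 10, 11} → ROUND(AVG(price), 2)=548.75
  Lima: ids {2, 3, 4, 7} → ROUND(AVG(price), 2)=351.75
  Nairobi: ids {1} → ROUND(AVG(price), 2)=623
  Oslo: ids {5, 9} → ROUND(AVG(price), 2)=672.5

Fresno | 548.75 ; Nairobi | 623 ; Oslo | 672.5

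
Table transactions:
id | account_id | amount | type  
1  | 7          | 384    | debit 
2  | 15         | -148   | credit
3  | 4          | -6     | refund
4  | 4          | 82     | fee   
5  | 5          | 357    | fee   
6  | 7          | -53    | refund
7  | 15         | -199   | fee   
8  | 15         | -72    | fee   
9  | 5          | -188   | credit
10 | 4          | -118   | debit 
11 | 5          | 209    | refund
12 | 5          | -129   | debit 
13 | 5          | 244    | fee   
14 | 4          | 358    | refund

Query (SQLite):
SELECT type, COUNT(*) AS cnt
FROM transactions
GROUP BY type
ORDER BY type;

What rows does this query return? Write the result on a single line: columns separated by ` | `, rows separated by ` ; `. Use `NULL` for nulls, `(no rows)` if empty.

credit | 2 ; debit | 3 ; fee | 5 ; refund | 4

Partition transactions by type; compute COUNT(*) within each group.
  credit: ids {2, 9} → COUNT(*)=2
  debit: ids {1, 10, 12} → COUNT(*)=3
  fee: ids {4, 5, 7, 8, 13} → COUNT(*)=5
  refund: ids {3, 6, 11, 14} → COUNT(*)=4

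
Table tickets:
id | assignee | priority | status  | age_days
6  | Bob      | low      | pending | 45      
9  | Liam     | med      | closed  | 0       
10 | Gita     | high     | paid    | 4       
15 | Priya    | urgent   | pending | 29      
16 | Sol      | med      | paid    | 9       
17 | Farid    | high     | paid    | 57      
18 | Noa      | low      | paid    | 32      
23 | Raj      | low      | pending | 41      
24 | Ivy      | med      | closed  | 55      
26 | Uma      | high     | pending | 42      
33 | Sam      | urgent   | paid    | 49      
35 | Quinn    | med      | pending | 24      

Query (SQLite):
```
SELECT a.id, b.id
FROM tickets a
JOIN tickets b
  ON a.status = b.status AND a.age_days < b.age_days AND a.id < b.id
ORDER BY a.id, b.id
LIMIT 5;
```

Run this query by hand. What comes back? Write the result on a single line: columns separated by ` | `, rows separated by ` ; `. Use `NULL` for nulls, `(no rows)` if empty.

9 | 24 ; 10 | 16 ; 10 | 17 ; 10 | 18 ; 10 | 33

Pairs (a,b) with same status, a.age_days < b.age_days, a.id < b.id.
status groups: closed:{9,24} paid:{10,16,17,18,33} pending:{6,15,23,26,35}
Ordered by (a.id, b.id); first 5.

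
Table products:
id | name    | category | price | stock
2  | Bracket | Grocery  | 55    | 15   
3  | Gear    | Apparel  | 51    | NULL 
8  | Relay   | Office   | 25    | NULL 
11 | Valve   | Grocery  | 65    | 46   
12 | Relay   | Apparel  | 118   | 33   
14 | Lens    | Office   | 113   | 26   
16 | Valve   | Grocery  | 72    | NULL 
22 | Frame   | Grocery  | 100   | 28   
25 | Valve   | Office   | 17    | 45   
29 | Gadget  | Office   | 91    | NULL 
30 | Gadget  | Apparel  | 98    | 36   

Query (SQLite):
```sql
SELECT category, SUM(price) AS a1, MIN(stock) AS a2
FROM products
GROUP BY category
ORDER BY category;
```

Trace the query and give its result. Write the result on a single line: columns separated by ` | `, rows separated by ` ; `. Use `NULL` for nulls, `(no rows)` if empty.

Apparel | 267 | 33 ; Grocery | 292 | 15 ; Office | 246 | 26

Group products by category.
Per group compute: SUM(price), MIN(stock).
  Apparel: ids {3, 12, 30} → SUM(price)=267, MIN(stock)=33
  Grocery: ids {2, 11, 16, 22} → SUM(price)=292, MIN(stock)=15
  Office: ids {8, 14, 25, 29} → SUM(price)=246, MIN(stock)=26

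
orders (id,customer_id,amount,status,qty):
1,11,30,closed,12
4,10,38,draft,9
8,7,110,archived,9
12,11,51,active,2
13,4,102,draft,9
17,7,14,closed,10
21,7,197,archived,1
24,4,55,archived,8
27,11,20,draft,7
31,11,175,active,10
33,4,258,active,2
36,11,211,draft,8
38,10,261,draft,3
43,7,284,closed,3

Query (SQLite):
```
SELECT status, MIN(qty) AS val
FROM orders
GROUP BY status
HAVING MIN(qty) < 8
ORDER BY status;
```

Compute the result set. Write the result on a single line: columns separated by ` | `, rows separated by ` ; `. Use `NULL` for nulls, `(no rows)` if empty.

active | 2 ; archived | 1 ; closed | 3 ; draft | 3

Partition orders by status; compute MIN(qty) within each group.
HAVING: keep groups where MIN(qty) < 8.
  active: ids {12, 31, 33} → MIN(qty)=2
  archived: ids {8, 21, 24} → MIN(qty)=1
  closed: ids {1, 17, 43} → MIN(qty)=3
  draft: ids {4, 13, 27, 36, 38} → MIN(qty)=3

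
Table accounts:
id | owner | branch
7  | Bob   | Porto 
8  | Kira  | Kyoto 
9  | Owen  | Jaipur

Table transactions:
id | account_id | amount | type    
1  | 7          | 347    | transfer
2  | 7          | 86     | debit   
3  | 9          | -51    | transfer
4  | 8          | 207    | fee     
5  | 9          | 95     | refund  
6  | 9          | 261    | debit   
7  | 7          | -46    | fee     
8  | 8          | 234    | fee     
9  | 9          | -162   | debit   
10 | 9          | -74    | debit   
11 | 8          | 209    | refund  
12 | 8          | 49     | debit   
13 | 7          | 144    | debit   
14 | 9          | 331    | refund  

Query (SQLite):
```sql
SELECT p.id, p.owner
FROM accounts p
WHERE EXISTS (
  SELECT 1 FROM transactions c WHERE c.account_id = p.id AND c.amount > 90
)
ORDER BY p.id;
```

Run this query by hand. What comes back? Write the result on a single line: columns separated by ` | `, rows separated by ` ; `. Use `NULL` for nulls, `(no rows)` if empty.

7 | Bob ; 8 | Kira ; 9 | Owen

For each accounts row, check whether any transactions with matching account_id has amount > 90.
Keep rows where that is true.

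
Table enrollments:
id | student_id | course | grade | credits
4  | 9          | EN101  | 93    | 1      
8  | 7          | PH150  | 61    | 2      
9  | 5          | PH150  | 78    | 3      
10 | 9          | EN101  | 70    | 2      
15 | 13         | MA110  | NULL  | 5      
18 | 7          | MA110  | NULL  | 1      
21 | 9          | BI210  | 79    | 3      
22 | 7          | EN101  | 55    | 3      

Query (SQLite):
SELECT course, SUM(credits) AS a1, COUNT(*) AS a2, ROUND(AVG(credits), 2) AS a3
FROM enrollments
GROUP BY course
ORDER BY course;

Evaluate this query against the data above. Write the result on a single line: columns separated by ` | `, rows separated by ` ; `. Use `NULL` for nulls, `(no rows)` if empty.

BI210 | 3 | 1 | 3 ; EN101 | 6 | 3 | 2 ; MA110 | 6 | 2 | 3 ; PH150 | 5 | 2 | 2.5

Group enrollments by course.
Per group compute: SUM(credits), COUNT(*), ROUND(AVG(credits), 2).
  BI210: ids {21} → SUM(credits)=3, COUNT(*)=1, ROUND(AVG(credits), 2)=3
  EN101: ids {4, 10, 22} → SUM(credits)=6, COUNT(*)=3, ROUND(AVG(credits), 2)=2
  MA110: ids {15, 18} → SUM(credits)=6, COUNT(*)=2, ROUND(AVG(credits), 2)=3
  PH150: ids {8, 9} → SUM(credits)=5, COUNT(*)=2, ROUND(AVG(credits), 2)=2.5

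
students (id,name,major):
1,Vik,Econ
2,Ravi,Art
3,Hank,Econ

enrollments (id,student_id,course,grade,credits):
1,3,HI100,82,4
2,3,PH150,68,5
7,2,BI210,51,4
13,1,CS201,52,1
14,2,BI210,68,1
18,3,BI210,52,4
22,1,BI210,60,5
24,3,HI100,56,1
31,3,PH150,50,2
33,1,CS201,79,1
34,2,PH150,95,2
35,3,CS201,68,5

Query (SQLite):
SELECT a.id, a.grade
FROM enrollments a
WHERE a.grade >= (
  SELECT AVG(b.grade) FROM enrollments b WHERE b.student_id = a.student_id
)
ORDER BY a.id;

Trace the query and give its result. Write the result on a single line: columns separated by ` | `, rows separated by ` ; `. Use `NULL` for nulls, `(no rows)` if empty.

1 | 82 ; 2 | 68 ; 33 | 79 ; 34 | 95 ; 35 | 68

For each enrollments row a, compute AVG(grade) over rows sharing a.student_id.
Keep row a if a.grade >= that per-group AVG.
  student_id=1: AVG(grade) = 63.666667
  student_id=2: AVG(grade) = 71.333333
  student_id=3: AVG(grade) = 62.666667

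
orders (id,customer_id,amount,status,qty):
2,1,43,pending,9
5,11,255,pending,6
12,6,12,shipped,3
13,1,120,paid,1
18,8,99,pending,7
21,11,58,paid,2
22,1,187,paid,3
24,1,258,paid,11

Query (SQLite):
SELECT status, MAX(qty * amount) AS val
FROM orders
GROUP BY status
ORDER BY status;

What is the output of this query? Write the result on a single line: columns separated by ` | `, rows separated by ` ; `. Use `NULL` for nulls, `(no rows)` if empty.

paid | 2838 ; pending | 1530 ; shipped | 36

For each row compute qty * amount.
Group by status; take MAX of the expression per group.
  paid: ids {13, 21, 22, 24} → MAX(qty * amount)=2838
  pending: ids {2, 5, 18} → MAX(qty * amount)=1530
  shipped: ids {12} → MAX(qty * amount)=36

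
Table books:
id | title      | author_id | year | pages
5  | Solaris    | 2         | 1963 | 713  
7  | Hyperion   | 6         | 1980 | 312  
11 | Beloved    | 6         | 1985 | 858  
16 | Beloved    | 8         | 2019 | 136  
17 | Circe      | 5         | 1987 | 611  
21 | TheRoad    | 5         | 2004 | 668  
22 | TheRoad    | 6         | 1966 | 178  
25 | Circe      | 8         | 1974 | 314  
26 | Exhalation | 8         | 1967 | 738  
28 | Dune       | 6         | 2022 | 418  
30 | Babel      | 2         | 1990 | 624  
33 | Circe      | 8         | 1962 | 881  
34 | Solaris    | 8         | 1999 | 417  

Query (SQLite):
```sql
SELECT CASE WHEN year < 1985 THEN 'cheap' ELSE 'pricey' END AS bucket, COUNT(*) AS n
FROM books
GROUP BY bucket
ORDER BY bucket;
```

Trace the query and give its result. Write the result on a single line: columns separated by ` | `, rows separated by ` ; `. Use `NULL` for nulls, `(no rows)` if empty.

cheap | 6 ; pricey | 7

Bucket rows by year < 1985 → 'cheap' else 'pricey'; count each bucket.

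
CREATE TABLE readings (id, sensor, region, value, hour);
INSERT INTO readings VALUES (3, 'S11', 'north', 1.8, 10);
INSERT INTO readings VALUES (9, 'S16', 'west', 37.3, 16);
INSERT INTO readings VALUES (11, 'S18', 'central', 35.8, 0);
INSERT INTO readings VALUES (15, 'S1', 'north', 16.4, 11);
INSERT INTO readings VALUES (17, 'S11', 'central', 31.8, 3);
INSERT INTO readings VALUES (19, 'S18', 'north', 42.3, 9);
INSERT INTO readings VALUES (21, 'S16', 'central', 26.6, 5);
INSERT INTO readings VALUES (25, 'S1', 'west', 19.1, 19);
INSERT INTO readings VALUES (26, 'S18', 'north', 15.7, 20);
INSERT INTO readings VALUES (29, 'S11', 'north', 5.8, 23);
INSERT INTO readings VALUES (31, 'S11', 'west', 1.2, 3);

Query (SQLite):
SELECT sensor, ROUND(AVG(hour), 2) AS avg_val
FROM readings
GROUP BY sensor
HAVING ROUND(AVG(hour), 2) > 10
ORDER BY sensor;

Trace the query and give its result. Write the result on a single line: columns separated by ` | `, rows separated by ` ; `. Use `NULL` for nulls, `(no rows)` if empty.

S1 | 15 ; S16 | 10.5

Partition readings by sensor; compute ROUND(AVG(hour), 2) within each group.
HAVING: keep groups where ROUND(AVG(hour), 2) > 10.
  S1: ids {15, 25} → ROUND(AVG(hour), 2)=15
  S11: ids {3, 17, 29, 31} → ROUND(AVG(hour), 2)=9.75
  S16: ids {9, 21} → ROUND(AVG(hour), 2)=10.5
  S18: ids {11, 19, 26} → ROUND(AVG(hour), 2)=9.67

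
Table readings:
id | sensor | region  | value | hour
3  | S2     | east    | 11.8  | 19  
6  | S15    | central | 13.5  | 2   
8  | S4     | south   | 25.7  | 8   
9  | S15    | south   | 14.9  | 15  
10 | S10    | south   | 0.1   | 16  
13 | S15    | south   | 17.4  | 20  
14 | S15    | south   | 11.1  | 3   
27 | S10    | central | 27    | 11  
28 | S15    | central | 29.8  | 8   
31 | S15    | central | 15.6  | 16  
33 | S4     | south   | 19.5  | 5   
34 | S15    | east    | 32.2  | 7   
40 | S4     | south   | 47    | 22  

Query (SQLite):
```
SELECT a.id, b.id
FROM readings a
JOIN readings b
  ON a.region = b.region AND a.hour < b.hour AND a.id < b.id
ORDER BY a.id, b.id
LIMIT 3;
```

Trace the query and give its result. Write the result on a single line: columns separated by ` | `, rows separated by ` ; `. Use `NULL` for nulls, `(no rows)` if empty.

Pairs (a,b) with same region, a.hour < b.hour, a.id < b.id.
region groups: central:{6,27,28,31} east:{3,34} south:{8,9,10,13,14,33,40}
Ordered by (a.id, b.id); first 3.

6 | 27 ; 6 | 28 ; 6 | 31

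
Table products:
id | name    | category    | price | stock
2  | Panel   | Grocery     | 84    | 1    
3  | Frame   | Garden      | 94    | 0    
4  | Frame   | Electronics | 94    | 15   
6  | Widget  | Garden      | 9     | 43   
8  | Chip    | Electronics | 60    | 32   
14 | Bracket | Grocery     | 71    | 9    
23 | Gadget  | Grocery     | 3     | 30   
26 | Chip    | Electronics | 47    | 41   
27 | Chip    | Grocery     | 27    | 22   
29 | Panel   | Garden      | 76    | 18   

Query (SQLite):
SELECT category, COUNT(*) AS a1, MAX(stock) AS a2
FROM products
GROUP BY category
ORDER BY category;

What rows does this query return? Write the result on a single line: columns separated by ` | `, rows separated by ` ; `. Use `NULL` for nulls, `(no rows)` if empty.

Electronics | 3 | 41 ; Garden | 3 | 43 ; Grocery | 4 | 30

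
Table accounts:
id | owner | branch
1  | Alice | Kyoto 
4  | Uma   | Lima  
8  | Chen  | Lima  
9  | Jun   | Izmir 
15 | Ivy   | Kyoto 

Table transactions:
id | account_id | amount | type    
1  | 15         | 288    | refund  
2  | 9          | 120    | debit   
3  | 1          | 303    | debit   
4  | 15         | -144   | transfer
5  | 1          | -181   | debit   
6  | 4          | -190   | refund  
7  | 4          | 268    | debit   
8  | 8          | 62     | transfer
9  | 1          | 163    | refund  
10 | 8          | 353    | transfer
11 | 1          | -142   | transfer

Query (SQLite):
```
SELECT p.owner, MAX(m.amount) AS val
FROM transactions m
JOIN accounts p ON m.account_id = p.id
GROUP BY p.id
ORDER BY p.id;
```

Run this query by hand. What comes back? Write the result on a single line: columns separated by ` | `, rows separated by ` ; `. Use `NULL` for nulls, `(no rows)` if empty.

Join each transactions row to its accounts via account_id.
Group joined rows by accounts.id; compute MAX(m.amount) per group.
  1: ids {3, 5, 9, 11} → MAX(m.amount)=303
  4: ids {6, 7} → MAX(m.amount)=268
  8: ids {8, 10} → MAX(m.amount)=353
  9: ids {2} → MAX(m.amount)=120
  15: ids {1, 4} → MAX(m.amount)=288

Alice | 303 ; Uma | 268 ; Chen | 353 ; Jun | 120 ; Ivy | 288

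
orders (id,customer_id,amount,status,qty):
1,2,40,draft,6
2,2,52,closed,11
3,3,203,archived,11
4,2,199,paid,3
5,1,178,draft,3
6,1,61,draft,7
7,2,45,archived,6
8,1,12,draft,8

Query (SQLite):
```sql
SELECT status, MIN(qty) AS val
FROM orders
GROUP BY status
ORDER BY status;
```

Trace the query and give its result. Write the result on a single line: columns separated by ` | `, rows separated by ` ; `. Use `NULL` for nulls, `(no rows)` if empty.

archived | 6 ; closed | 11 ; draft | 3 ; paid | 3

Partition orders by status; compute MIN(qty) within each group.
  archived: ids {3, 7} → MIN(qty)=6
  closed: ids {2} → MIN(qty)=11
  draft: ids {1, 5, 6, 8} → MIN(qty)=3
  paid: ids {4} → MIN(qty)=3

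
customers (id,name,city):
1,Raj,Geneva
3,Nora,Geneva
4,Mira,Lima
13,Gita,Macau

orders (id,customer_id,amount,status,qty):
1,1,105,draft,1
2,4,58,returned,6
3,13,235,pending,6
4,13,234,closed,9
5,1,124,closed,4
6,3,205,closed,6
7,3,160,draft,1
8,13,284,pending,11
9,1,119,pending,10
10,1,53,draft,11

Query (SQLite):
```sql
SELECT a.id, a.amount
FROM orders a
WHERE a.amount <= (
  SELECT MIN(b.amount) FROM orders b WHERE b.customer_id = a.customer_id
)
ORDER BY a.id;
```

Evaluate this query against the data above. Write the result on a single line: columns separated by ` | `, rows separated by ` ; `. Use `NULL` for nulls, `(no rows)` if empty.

2 | 58 ; 4 | 234 ; 7 | 160 ; 10 | 53

For each orders row a, compute MIN(amount) over rows sharing a.customer_id.
Keep row a if a.amount <= that per-group MIN.
  customer_id=1: MIN(amount) = 53
  customer_id=3: MIN(amount) = 160
  customer_id=4: MIN(amount) = 58
  customer_id=13: MIN(amount) = 234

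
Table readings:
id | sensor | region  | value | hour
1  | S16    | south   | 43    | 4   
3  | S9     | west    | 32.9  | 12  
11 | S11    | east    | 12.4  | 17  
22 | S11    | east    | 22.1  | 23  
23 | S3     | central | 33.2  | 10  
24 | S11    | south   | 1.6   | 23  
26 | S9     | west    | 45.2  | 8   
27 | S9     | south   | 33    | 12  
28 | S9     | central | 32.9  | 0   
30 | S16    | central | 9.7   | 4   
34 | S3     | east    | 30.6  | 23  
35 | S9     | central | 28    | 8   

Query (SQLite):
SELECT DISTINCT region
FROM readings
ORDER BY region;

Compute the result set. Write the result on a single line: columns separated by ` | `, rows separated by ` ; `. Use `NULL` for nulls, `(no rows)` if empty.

central ; east ; south ; west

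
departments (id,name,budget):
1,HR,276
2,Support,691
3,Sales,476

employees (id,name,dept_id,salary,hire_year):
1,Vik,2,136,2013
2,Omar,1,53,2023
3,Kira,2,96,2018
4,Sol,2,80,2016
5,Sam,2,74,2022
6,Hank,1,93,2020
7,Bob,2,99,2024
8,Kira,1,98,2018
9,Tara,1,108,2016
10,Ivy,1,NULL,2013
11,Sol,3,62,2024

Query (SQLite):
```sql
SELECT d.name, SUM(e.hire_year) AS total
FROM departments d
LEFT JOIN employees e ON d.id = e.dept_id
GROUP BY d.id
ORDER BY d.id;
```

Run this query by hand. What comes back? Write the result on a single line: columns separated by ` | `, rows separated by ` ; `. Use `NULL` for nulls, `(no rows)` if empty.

LEFT JOIN keeps every departments row; unmatched ones get NULL for employees columns.
Group by departments.id and compute SUM(e.hire_year). SUM over an all-NULL group is NULL.
  1: ids {2, 6, 8, 9, 10} → SUM(e.hire_year)=10090
  2: ids {1, 3, 4, 5, 7} → SUM(e.hire_year)=10093
  3: ids {11} → SUM(e.hire_year)=2024

HR | 10090 ; Support | 10093 ; Sales | 2024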